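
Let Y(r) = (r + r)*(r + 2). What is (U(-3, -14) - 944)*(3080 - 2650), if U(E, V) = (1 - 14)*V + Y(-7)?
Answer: -297560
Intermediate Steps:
Y(r) = 2*r*(2 + r) (Y(r) = (2*r)*(2 + r) = 2*r*(2 + r))
U(E, V) = 70 - 13*V (U(E, V) = (1 - 14)*V + 2*(-7)*(2 - 7) = -13*V + 2*(-7)*(-5) = -13*V + 70 = 70 - 13*V)
(U(-3, -14) - 944)*(3080 - 2650) = ((70 - 13*(-14)) - 944)*(3080 - 2650) = ((70 + 182) - 944)*430 = (252 - 944)*430 = -692*430 = -297560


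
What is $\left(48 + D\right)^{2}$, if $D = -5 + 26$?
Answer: $4761$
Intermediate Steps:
$D = 21$
$\left(48 + D\right)^{2} = \left(48 + 21\right)^{2} = 69^{2} = 4761$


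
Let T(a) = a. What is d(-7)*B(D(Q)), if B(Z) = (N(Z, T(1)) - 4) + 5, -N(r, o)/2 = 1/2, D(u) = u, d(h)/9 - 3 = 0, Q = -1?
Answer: 0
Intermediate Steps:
d(h) = 27 (d(h) = 27 + 9*0 = 27 + 0 = 27)
N(r, o) = -1 (N(r, o) = -2/2 = -2*½ = -1)
B(Z) = 0 (B(Z) = (-1 - 4) + 5 = -5 + 5 = 0)
d(-7)*B(D(Q)) = 27*0 = 0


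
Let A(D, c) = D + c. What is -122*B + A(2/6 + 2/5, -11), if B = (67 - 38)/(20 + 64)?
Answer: -3667/70 ≈ -52.386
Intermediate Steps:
B = 29/84 ≈ 0.34524
-122*B + A(2/6 + 2/5, -11) = -122*29/84 + ((2/6 + 2/5) - 11) = -1769/42 + ((2*(1/6) + 2*(1/5)) - 11) = -1769/42 + ((1/3 + 2/5) - 11) = -1769/42 + (11/15 - 11) = -1769/42 - 154/15 = -3667/70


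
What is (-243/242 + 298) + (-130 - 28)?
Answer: 33637/242 ≈ 139.00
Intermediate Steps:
(-243/242 + 298) + (-130 - 28) = (-243*1/242 + 298) - 158 = (-243/242 + 298) - 158 = 71873/242 - 158 = 33637/242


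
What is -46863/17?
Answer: -46863/17 ≈ -2756.6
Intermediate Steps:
-46863/17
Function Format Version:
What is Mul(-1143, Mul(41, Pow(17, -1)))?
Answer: Rational(-46863, 17) ≈ -2756.6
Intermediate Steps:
Mul(-1143, Mul(41, Pow(17, -1))) = Mul(-1143, Mul(41, Rational(1, 17))) = Mul(-1143, Rational(41, 17)) = Rational(-46863, 17)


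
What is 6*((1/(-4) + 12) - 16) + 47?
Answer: 43/2 ≈ 21.500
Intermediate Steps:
6*((1/(-4) + 12) - 16) + 47 = 6*((-¼ + 12) - 16) + 47 = 6*(47/4 - 16) + 47 = 6*(-17/4) + 47 = -51/2 + 47 = 43/2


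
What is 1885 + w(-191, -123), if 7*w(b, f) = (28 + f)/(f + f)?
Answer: 3246065/1722 ≈ 1885.1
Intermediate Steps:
w(b, f) = (28 + f)/(14*f) (w(b, f) = ((28 + f)/(f + f))/7 = ((28 + f)/((2*f)))/7 = ((28 + f)*(1/(2*f)))/7 = ((28 + f)/(2*f))/7 = (28 + f)/(14*f))
1885 + w(-191, -123) = 1885 + (1/14)*(28 - 123)/(-123) = 1885 + (1/14)*(-1/123)*(-95) = 1885 + 95/1722 = 3246065/1722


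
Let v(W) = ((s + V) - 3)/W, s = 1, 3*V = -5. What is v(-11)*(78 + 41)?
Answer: 119/3 ≈ 39.667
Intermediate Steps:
V = -5/3 (V = (1/3)*(-5) = -5/3 ≈ -1.6667)
v(W) = -11/(3*W) (v(W) = ((1 - 5/3) - 3)/W = (-2/3 - 3)/W = -11/(3*W))
v(-11)*(78 + 41) = (-11/3/(-11))*(78 + 41) = -11/3*(-1/11)*119 = (1/3)*119 = 119/3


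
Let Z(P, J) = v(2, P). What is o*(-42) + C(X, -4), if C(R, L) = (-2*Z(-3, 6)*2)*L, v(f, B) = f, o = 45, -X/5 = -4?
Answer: -1858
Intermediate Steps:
X = 20 (X = -5*(-4) = 20)
Z(P, J) = 2
C(R, L) = -8*L (C(R, L) = (-2*2*2)*L = (-4*2)*L = -8*L)
o*(-42) + C(X, -4) = 45*(-42) - 8*(-4) = -1890 + 32 = -1858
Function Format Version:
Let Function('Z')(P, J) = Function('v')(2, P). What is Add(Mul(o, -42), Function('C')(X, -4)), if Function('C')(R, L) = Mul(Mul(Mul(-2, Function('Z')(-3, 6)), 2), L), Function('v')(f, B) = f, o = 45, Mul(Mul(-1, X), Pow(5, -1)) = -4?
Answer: -1858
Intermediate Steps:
X = 20 (X = Mul(-5, -4) = 20)
Function('Z')(P, J) = 2
Function('C')(R, L) = Mul(-8, L) (Function('C')(R, L) = Mul(Mul(Mul(-2, 2), 2), L) = Mul(Mul(-4, 2), L) = Mul(-8, L))
Add(Mul(o, -42), Function('C')(X, -4)) = Add(Mul(45, -42), Mul(-8, -4)) = Add(-1890, 32) = -1858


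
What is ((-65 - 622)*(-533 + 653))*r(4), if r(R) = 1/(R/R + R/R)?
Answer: -41220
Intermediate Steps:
r(R) = ½ (r(R) = 1/(1 + 1) = 1/2 = ½)
((-65 - 622)*(-533 + 653))*r(4) = ((-65 - 622)*(-533 + 653))*(½) = -687*120*(½) = -82440*½ = -41220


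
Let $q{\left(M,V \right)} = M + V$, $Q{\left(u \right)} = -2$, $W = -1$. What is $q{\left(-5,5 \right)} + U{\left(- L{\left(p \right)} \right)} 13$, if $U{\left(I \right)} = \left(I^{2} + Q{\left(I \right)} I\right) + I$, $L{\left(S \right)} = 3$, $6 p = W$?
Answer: $156$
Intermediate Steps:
$p = - \frac{1}{6}$ ($p = \frac{1}{6} \left(-1\right) = - \frac{1}{6} \approx -0.16667$)
$U{\left(I \right)} = I^{2} - I$ ($U{\left(I \right)} = \left(I^{2} - 2 I\right) + I = I^{2} - I$)
$q{\left(-5,5 \right)} + U{\left(- L{\left(p \right)} \right)} 13 = \left(-5 + 5\right) + \left(-1\right) 3 \left(-1 - 3\right) 13 = 0 + - 3 \left(-1 - 3\right) 13 = 0 + \left(-3\right) \left(-4\right) 13 = 0 + 12 \cdot 13 = 0 + 156 = 156$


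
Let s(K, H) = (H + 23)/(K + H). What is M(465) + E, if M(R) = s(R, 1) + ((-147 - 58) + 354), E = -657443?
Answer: -153149490/233 ≈ -6.5729e+5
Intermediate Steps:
s(K, H) = (23 + H)/(H + K)
M(R) = 149 + 24/(1 + R) (M(R) = (23 + 1)/(1 + R) + ((-147 - 58) + 354) = 24/(1 + R) + (-205 + 354) = 24/(1 + R) + 149 = 149 + 24/(1 + R))
M(465) + E = (173 + 149*465)/(1 + 465) - 657443 = (173 + 69285)/466 - 657443 = (1/466)*69458 - 657443 = 34729/233 - 657443 = -153149490/233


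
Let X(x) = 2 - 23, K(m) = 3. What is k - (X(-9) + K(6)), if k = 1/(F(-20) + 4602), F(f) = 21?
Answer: 83215/4623 ≈ 18.000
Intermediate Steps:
k = 1/4623 (k = 1/(21 + 4602) = 1/4623 ≈ 0.00021631)
X(x) = -21
k - (X(-9) + K(6)) = 1/4623 - (-21 + 3) = 1/4623 - 1*(-18) = 1/4623 + 18 = 83215/4623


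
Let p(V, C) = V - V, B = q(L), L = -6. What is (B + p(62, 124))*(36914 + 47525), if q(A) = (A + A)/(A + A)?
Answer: 84439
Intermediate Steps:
q(A) = 1 (q(A) = (2*A)/((2*A)) = (2*A)*(1/(2*A)) = 1)
B = 1
p(V, C) = 0
(B + p(62, 124))*(36914 + 47525) = (1 + 0)*(36914 + 47525) = 1*84439 = 84439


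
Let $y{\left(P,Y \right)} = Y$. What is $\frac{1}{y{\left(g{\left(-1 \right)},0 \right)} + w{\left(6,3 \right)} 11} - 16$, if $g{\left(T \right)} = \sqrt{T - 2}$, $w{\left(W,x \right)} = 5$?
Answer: $- \frac{879}{55} \approx -15.982$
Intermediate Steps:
$g{\left(T \right)} = \sqrt{-2 + T}$
$\frac{1}{y{\left(g{\left(-1 \right)},0 \right)} + w{\left(6,3 \right)} 11} - 16 = \frac{1}{0 + 5 \cdot 11} - 16 = \frac{1}{0 + 55} + \left(-33 + 17\right) = \frac{1}{55} - 16 = - \frac{879}{55}$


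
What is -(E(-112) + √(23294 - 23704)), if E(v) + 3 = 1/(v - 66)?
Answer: 535/178 - I*√410 ≈ 3.0056 - 20.248*I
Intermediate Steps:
E(v) = -3 + 1/(-66 + v) (E(v) = -3 + 1/(v - 66) = -3 + 1/(-66 + v))
-(E(-112) + √(23294 - 23704)) = -((199 - 3*(-112))/(-66 - 112) + √(23294 - 23704)) = -((199 + 336)/(-178) + √(-410)) = -(-1/178*535 + I*√410) = -(-535/178 + I*√410) = 535/178 - I*√410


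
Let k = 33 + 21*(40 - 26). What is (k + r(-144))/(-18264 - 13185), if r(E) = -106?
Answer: -221/31449 ≈ -0.0070273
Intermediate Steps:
k = 327 (k = 33 + 21*14 = 33 + 294 = 327)
(k + r(-144))/(-18264 - 13185) = (327 - 106)/(-18264 - 13185) = 221/(-31449) = 221*(-1/31449) = -221/31449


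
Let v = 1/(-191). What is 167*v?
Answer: -167/191 ≈ -0.87435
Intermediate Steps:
v = -1/191 ≈ -0.0052356
167*v = 167*(-1/191) = -167/191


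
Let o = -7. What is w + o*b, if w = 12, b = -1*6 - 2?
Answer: 68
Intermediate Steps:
b = -8 (b = -6 - 2 = -8)
w + o*b = 12 - 7*(-8) = 12 + 56 = 68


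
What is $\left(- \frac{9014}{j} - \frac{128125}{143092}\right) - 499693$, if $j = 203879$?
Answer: $- \frac{14577798095490687}{29173453868} \approx -4.9969 \cdot 10^{5}$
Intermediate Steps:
$\left(- \frac{9014}{j} - \frac{128125}{143092}\right) - 499693 = \left(- \frac{9014}{203879} - \frac{128125}{143092}\right) - 499693 = - \frac{27411828163}{29173453868} - 499693 = - \frac{14577798095490687}{29173453868}$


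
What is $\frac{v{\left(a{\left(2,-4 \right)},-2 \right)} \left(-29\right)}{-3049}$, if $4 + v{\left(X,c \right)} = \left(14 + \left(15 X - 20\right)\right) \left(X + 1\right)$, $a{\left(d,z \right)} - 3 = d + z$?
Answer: $\frac{406}{3049} \approx 0.13316$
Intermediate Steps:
$a{\left(d,z \right)} = 3 + d + z$ ($a{\left(d,z \right)} = 3 + \left(d + z\right) = 3 + d + z$)
$v{\left(X,c \right)} = -4 + \left(1 + X\right) \left(-6 + 15 X\right)$ ($v{\left(X,c \right)} = -4 + \left(14 + \left(15 X - 20\right)\right) \left(X + 1\right) = -4 + \left(14 + \left(-20 + 15 X\right)\right) \left(1 + X\right) = -4 + \left(-6 + 15 X\right) \left(1 + X\right) = -4 + \left(1 + X\right) \left(-6 + 15 X\right)$)
$\frac{v{\left(a{\left(2,-4 \right)},-2 \right)} \left(-29\right)}{-3049} = \frac{\left(-10 + 9 \left(3 + 2 - 4\right) + 15 \left(3 + 2 - 4\right)^{2}\right) \left(-29\right)}{-3049} = \left(-10 + 9 \cdot 1 + 15 \cdot 1^{2}\right) \left(-29\right) \left(- \frac{1}{3049}\right) = \left(-10 + 9 + 15 \cdot 1\right) \left(-29\right) \left(- \frac{1}{3049}\right) = \left(-10 + 9 + 15\right) \left(-29\right) \left(- \frac{1}{3049}\right) = 14 \left(-29\right) \left(- \frac{1}{3049}\right) = \left(-406\right) \left(- \frac{1}{3049}\right) = \frac{406}{3049}$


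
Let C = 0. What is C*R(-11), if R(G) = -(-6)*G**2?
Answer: 0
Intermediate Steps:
R(G) = 6*G**2
C*R(-11) = 0*(6*(-11)**2) = 0*(6*121) = 0*726 = 0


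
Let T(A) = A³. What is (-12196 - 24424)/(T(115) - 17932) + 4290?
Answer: 6447588850/1502943 ≈ 4290.0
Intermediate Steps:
(-12196 - 24424)/(T(115) - 17932) + 4290 = (-12196 - 24424)/(115³ - 17932) + 4290 = -36620/(1520875 - 17932) + 4290 = -36620/1502943 + 4290 = 6447588850/1502943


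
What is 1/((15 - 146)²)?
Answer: 1/17161 ≈ 5.8272e-5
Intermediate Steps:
1/((15 - 146)²) = 1/((-131)²) = 1/17161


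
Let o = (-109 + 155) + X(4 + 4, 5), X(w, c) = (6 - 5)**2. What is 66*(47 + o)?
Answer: 6204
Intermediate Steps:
X(w, c) = 1 (X(w, c) = 1**2 = 1)
o = 47 (o = (-109 + 155) + 1 = 46 + 1 = 47)
66*(47 + o) = 66*(47 + 47) = 66*94 = 6204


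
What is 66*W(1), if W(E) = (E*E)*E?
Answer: 66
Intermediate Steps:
W(E) = E³ (W(E) = E²*E = E³)
66*W(1) = 66*1³ = 66*1 = 66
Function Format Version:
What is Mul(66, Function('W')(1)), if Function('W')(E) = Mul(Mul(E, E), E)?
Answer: 66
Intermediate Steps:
Function('W')(E) = Pow(E, 3) (Function('W')(E) = Mul(Pow(E, 2), E) = Pow(E, 3))
Mul(66, Function('W')(1)) = Mul(66, Pow(1, 3)) = Mul(66, 1) = 66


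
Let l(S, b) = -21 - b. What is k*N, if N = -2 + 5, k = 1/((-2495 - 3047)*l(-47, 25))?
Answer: 3/254932 ≈ 1.1768e-5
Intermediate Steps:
k = 1/254932 (k = 1/((-2495 - 3047)*(-21 - 1*25)) = 1/((-5542)*(-21 - 25)) = -1/5542/(-46) = -1/5542*(-1/46) = 1/254932 ≈ 3.9226e-6)
N = 3
k*N = (1/254932)*3 = 3/254932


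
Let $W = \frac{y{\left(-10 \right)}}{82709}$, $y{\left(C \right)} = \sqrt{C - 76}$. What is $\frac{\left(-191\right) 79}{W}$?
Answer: $\frac{1247996101 i \sqrt{86}}{86} \approx 1.3457 \cdot 10^{8} i$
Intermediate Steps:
$y{\left(C \right)} = \sqrt{-76 + C}$
$W = \frac{i \sqrt{86}}{82709}$ ($W = \frac{\sqrt{-76 - 10}}{82709} = \sqrt{-86} \cdot \frac{1}{82709} = i \sqrt{86} \cdot \frac{1}{82709} = \frac{i \sqrt{86}}{82709} \approx 0.00011212 i$)
$\frac{\left(-191\right) 79}{W} = \frac{\left(-191\right) 79}{\frac{1}{82709} i \sqrt{86}} = - 15089 \left(- \frac{82709 i \sqrt{86}}{86}\right) = \frac{1247996101 i \sqrt{86}}{86}$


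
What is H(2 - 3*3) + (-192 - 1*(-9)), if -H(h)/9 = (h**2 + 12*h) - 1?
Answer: 141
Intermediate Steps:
H(h) = 9 - 108*h - 9*h**2 (H(h) = -9*((h**2 + 12*h) - 1) = -9*(-1 + h**2 + 12*h) = 9 - 108*h - 9*h**2)
H(2 - 3*3) + (-192 - 1*(-9)) = (9 - 108*(2 - 3*3) - 9*(2 - 3*3)**2) + (-192 - 1*(-9)) = (9 - 108*(2 - 9) - 9*(2 - 9)**2) + (-192 + 9) = (9 - 108*(-7) - 9*(-7)**2) - 183 = (9 + 756 - 9*49) - 183 = (9 + 756 - 441) - 183 = 324 - 183 = 141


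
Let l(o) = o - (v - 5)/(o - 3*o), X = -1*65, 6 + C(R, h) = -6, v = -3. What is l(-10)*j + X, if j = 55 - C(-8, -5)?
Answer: -3541/5 ≈ -708.20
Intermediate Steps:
C(R, h) = -12 (C(R, h) = -6 - 6 = -12)
X = -65
l(o) = o - 4/o (l(o) = o - (-3 - 5)/(o - 3*o) = o - (-8)/((-2*o)) = o - (-8)*(-1/(2*o)) = o - 4/o)
j = 67 (j = 55 - 1*(-12) = 55 + 12 = 67)
l(-10)*j + X = (-10 - 4/(-10))*67 - 65 = (-10 - 4*(-1/10))*67 - 65 = (-10 + 2/5)*67 - 65 = -48/5*67 - 65 = -3216/5 - 65 = -3541/5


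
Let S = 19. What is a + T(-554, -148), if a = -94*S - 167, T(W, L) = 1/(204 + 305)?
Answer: -994076/509 ≈ -1953.0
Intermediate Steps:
T(W, L) = 1/509
a = -1953 (a = -94*19 - 167 = -1786 - 167 = -1953)
a + T(-554, -148) = -1953 + 1/509 = -994076/509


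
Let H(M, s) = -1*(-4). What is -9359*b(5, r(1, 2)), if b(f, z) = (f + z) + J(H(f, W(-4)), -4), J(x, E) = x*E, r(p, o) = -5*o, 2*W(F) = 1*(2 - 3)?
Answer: 196539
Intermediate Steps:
W(F) = -½ (W(F) = (1*(2 - 3))/2 = (1*(-1))/2 = (½)*(-1) = -½)
H(M, s) = 4
J(x, E) = E*x
b(f, z) = -16 + f + z (b(f, z) = (f + z) - 4*4 = (f + z) - 16 = -16 + f + z)
-9359*b(5, r(1, 2)) = -9359*(-16 + 5 - 5*2) = -9359*(-16 + 5 - 10) = -9359*(-21) = 196539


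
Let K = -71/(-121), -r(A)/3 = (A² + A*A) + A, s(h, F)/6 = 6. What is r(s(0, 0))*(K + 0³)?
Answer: -559764/121 ≈ -4626.1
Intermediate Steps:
s(h, F) = 36 (s(h, F) = 6*6 = 36)
r(A) = -6*A² - 3*A (r(A) = -3*((A² + A*A) + A) = -3*((A² + A²) + A) = -3*(2*A² + A) = -3*(A + 2*A²) = -6*A² - 3*A)
K = 71/121 (K = -71*(-1/121) = 71/121 ≈ 0.58678)
r(s(0, 0))*(K + 0³) = (-3*36*(1 + 2*36))*(71/121 + 0³) = (-3*36*(1 + 72))*(71/121 + 0) = -3*36*73*(71/121) = -7884*71/121 = -559764/121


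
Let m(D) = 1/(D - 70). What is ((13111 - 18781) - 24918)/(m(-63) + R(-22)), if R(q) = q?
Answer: 4068204/2927 ≈ 1389.9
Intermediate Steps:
m(D) = 1/(-70 + D)
((13111 - 18781) - 24918)/(m(-63) + R(-22)) = ((13111 - 18781) - 24918)/(1/(-70 - 63) - 22) = (-5670 - 24918)/(1/(-133) - 22) = -30588/(-1/133 - 22) = -30588/(-2927/133) = -30588*(-133/2927) = 4068204/2927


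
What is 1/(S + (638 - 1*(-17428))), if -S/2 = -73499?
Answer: 1/165064 ≈ 6.0583e-6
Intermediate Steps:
S = 146998 (S = -2*(-73499) = 146998)
1/(S + (638 - 1*(-17428))) = 1/(146998 + (638 - 1*(-17428))) = 1/(146998 + (638 + 17428)) = 1/(146998 + 18066) = 1/165064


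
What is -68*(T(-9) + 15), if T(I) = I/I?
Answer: -1088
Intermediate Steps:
T(I) = 1
-68*(T(-9) + 15) = -68*(1 + 15) = -68*16 = -1088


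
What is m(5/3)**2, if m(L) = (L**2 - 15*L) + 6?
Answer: 21316/81 ≈ 263.16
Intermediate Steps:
m(L) = 6 + L**2 - 15*L
m(5/3)**2 = (6 + (5/3)**2 - 75/3)**2 = (6 + (5*(1/3))**2 - 75/3)**2 = (6 + (5/3)**2 - 15*5/3)**2 = (6 + 25/9 - 25)**2 = (-146/9)**2 = 21316/81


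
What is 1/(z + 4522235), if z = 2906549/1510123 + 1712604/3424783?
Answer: 5171843578309/23388304584896494774 ≈ 2.2113e-7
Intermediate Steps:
z = 12540542294159/5171843578309 (z = 2906549*(1/1510123) + 1712604*(1/3424783) = 2906549/1510123 + 1712604/3424783 = 12540542294159/5171843578309 ≈ 2.4248)
1/(z + 4522235) = 1/(12540542294159/5171843578309 + 4522235) = 1/(23388304584896494774/5171843578309) = 5171843578309/23388304584896494774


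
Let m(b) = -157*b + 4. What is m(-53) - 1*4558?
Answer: 3767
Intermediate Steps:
m(b) = 4 - 157*b
m(-53) - 1*4558 = (4 - 157*(-53)) - 1*4558 = (4 + 8321) - 4558 = 8325 - 4558 = 3767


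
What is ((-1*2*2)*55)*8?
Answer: -1760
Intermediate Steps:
((-1*2*2)*55)*8 = (-2*2*55)*8 = -4*55*8 = -220*8 = -1760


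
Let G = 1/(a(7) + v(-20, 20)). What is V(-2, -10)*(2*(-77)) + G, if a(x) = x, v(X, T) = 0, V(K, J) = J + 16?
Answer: -6467/7 ≈ -923.86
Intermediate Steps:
V(K, J) = 16 + J
G = 1/7 (G = 1/(7 + 0) = 1/7 ≈ 0.14286)
V(-2, -10)*(2*(-77)) + G = (16 - 10)*(2*(-77)) + 1/7 = 6*(-154) + 1/7 = -924 + 1/7 = -6467/7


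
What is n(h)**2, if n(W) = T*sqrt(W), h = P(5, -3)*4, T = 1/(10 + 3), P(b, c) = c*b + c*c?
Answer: -24/169 ≈ -0.14201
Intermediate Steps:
P(b, c) = c**2 + b*c (P(b, c) = b*c + c**2 = c**2 + b*c)
T = 1/13 ≈ 0.076923
h = -24 (h = -3*(5 - 3)*4 = -3*2*4 = -6*4 = -24)
n(W) = sqrt(W)/13
n(h)**2 = (sqrt(-24)/13)**2 = ((2*I*sqrt(6))/13)**2 = (2*I*sqrt(6)/13)**2 = -24/169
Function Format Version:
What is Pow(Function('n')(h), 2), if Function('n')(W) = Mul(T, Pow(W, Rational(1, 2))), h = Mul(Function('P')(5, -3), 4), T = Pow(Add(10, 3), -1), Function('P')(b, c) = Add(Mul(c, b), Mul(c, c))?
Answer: Rational(-24, 169) ≈ -0.14201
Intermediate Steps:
Function('P')(b, c) = Add(Pow(c, 2), Mul(b, c)) (Function('P')(b, c) = Add(Mul(b, c), Pow(c, 2)) = Add(Pow(c, 2), Mul(b, c)))
T = Rational(1, 13) (T = Pow(13, -1) = Rational(1, 13) ≈ 0.076923)
h = -24 (h = Mul(Mul(-3, Add(5, -3)), 4) = Mul(Mul(-3, 2), 4) = Mul(-6, 4) = -24)
Function('n')(W) = Mul(Rational(1, 13), Pow(W, Rational(1, 2)))
Pow(Function('n')(h), 2) = Pow(Mul(Rational(1, 13), Pow(-24, Rational(1, 2))), 2) = Pow(Mul(Rational(1, 13), Mul(2, I, Pow(6, Rational(1, 2)))), 2) = Pow(Mul(Rational(2, 13), I, Pow(6, Rational(1, 2))), 2) = Rational(-24, 169)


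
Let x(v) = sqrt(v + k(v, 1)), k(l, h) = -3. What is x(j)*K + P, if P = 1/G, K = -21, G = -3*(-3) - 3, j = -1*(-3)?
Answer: 1/6 ≈ 0.16667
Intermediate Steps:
j = 3
G = 6 (G = 9 - 3 = 6)
x(v) = sqrt(-3 + v) (x(v) = sqrt(v - 3) = sqrt(-3 + v))
P = 1/6 ≈ 0.16667
x(j)*K + P = sqrt(-3 + 3)*(-21) + 1/6 = sqrt(0)*(-21) + 1/6 = 0*(-21) + 1/6 = 0 + 1/6 = 1/6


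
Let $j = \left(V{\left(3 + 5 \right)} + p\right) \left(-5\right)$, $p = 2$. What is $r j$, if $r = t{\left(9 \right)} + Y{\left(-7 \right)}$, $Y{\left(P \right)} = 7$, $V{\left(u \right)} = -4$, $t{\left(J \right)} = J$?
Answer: $160$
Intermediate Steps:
$r = 16$ ($r = 9 + 7 = 16$)
$j = 10$ ($j = \left(-4 + 2\right) \left(-5\right) = \left(-2\right) \left(-5\right) = 10$)
$r j = 16 \cdot 10 = 160$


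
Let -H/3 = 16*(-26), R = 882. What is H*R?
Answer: 1100736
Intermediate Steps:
H = 1248 (H = -48*(-26) = -3*(-416) = 1248)
H*R = 1248*882 = 1100736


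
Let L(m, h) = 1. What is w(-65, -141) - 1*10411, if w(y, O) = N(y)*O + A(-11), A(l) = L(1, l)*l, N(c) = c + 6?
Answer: -2103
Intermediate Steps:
N(c) = 6 + c
A(l) = l (A(l) = 1*l = l)
w(y, O) = -11 + O*(6 + y) (w(y, O) = (6 + y)*O - 11 = O*(6 + y) - 11 = -11 + O*(6 + y))
w(-65, -141) - 1*10411 = (-11 - 141*(6 - 65)) - 1*10411 = (-11 - 141*(-59)) - 10411 = (-11 + 8319) - 10411 = 8308 - 10411 = -2103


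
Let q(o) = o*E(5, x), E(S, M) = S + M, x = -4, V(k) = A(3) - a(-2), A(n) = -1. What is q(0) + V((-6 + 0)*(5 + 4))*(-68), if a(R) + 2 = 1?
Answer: 0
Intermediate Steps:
a(R) = -1 (a(R) = -2 + 1 = -1)
V(k) = 0 (V(k) = -1 - 1*(-1) = -1 + 1 = 0)
E(S, M) = M + S
q(o) = o (q(o) = o*(-4 + 5) = o*1 = o)
q(0) + V((-6 + 0)*(5 + 4))*(-68) = 0 + 0*(-68) = 0 + 0 = 0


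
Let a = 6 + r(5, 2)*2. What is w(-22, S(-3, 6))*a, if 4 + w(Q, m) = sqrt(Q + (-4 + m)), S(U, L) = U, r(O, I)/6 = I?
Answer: -120 + 30*I*sqrt(29) ≈ -120.0 + 161.55*I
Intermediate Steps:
r(O, I) = 6*I
a = 30 (a = 6 + (6*2)*2 = 6 + 12*2 = 6 + 24 = 30)
w(Q, m) = -4 + sqrt(-4 + Q + m) (w(Q, m) = -4 + sqrt(Q + (-4 + m)) = -4 + sqrt(-4 + Q + m))
w(-22, S(-3, 6))*a = (-4 + sqrt(-4 - 22 - 3))*30 = (-4 + sqrt(-29))*30 = (-4 + I*sqrt(29))*30 = -120 + 30*I*sqrt(29)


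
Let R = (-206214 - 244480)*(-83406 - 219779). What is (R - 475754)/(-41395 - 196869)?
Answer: -34160796159/59566 ≈ -5.7350e+5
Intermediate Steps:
R = 136643660390 (R = -450694*(-303185) = 136643660390)
(R - 475754)/(-41395 - 196869) = (136643660390 - 475754)/(-41395 - 196869) = 136643184636/(-238264) = 136643184636*(-1/238264) = -34160796159/59566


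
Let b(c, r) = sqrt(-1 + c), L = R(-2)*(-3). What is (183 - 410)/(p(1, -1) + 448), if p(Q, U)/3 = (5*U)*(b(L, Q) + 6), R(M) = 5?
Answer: -40633/65882 - 3405*I/32941 ≈ -0.61675 - 0.10337*I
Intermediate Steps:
L = -15 (L = 5*(-3) = -15)
p(Q, U) = 15*U*(6 + 4*I) (p(Q, U) = 3*((5*U)*(sqrt(-1 - 15) + 6)) = 3*((5*U)*(sqrt(-16) + 6)) = 3*((5*U)*(4*I + 6)) = 3*((5*U)*(6 + 4*I)) = 3*(5*U*(6 + 4*I)) = 15*U*(6 + 4*I))
(183 - 410)/(p(1, -1) + 448) = (183 - 410)/(-(90 + 60*I) + 448) = -227/((-90 - 60*I) + 448) = -227*(358 + 60*I)/131764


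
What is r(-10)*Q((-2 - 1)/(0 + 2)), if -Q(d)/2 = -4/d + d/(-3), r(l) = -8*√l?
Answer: 152*I*√10/3 ≈ 160.22*I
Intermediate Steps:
Q(d) = 8/d + 2*d/3 (Q(d) = -2*(-4/d + d/(-3)) = -2*(-4/d + d*(-⅓)) = -2*(-4/d - d/3) = 8/d + 2*d/3)
r(-10)*Q((-2 - 1)/(0 + 2)) = (-8*I*√10)*(8/(((-2 - 1)/(0 + 2))) + 2*((-2 - 1)/(0 + 2))/3) = (-8*I*√10)*(8/((-3/2)) + 2*(-3/2)/3) = (-8*I*√10)*(8/((-3*½)) + 2*(-3*½)/3) = (-8*I*√10)*(8/(-3/2) + (⅔)*(-3/2)) = (-8*I*√10)*(8*(-⅔) - 1) = (-8*I*√10)*(-16/3 - 1) = -8*I*√10*(-19/3) = 152*I*√10/3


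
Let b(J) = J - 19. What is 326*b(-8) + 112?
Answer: -8690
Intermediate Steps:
b(J) = -19 + J
326*b(-8) + 112 = 326*(-19 - 8) + 112 = 326*(-27) + 112 = -8802 + 112 = -8690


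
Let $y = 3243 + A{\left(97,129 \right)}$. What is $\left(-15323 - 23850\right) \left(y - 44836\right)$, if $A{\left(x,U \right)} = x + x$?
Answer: $1621723027$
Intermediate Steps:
$A{\left(x,U \right)} = 2 x$
$y = 3437$ ($y = 3243 + 2 \cdot 97 = 3243 + 194 = 3437$)
$\left(-15323 - 23850\right) \left(y - 44836\right) = \left(-15323 - 23850\right) \left(3437 - 44836\right) = \left(-39173\right) \left(-41399\right) = 1621723027$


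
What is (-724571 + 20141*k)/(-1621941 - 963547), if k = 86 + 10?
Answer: -1208965/2585488 ≈ -0.46760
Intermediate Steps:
k = 96
(-724571 + 20141*k)/(-1621941 - 963547) = (-724571 + 20141*96)/(-1621941 - 963547) = (-724571 + 1933536)/(-2585488) = 1208965*(-1/2585488) = -1208965/2585488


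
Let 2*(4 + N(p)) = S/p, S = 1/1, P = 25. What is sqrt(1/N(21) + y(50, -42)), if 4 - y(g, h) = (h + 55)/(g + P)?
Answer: sqrt(22434279)/2505 ≈ 1.8908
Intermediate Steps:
y(g, h) = 4 - (55 + h)/(25 + g) (y(g, h) = 4 - (h + 55)/(g + 25) = 4 - (55 + h)/(25 + g))
S = 1
N(p) = -4 + 1/(2*p) (N(p) = -4 + (1/p)/2 = -4 + 1/(2*p))
sqrt(1/N(21) + y(50, -42)) = sqrt(1/(-4 + (1/2)/21) + (45 - 1*(-42) + 4*50)/(25 + 50)) = sqrt(1/(-4 + (1/2)*(1/21)) + (45 + 42 + 200)/75) = sqrt(1/(-4 + 1/42) + (1/75)*287) = sqrt(1/(-167/42) + 287/75) = sqrt(-42/167 + 287/75) = sqrt(44779/12525) = sqrt(22434279)/2505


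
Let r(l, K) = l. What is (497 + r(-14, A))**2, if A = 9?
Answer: 233289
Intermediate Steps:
(497 + r(-14, A))**2 = (497 - 14)**2 = 483**2 = 233289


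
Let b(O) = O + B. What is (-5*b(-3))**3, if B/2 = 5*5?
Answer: -12977875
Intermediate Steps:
B = 50 (B = 2*(5*5) = 2*25 = 50)
b(O) = 50 + O (b(O) = O + 50 = 50 + O)
(-5*b(-3))**3 = (-5*(50 - 3))**3 = (-5*47)**3 = (-235)**3 = -12977875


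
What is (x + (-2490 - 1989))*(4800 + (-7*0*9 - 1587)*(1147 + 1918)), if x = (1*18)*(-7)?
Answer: 22377329775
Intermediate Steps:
x = -126 (x = 18*(-7) = -126)
(x + (-2490 - 1989))*(4800 + (-7*0*9 - 1587)*(1147 + 1918)) = (-126 + (-2490 - 1989))*(4800 + (-7*0*9 - 1587)*(1147 + 1918)) = (-126 - 4479)*(4800 + (0*9 - 1587)*3065) = -4605*(4800 + (0 - 1587)*3065) = -4605*(4800 - 1587*3065) = -4605*(4800 - 4864155) = -4605*(-4859355) = 22377329775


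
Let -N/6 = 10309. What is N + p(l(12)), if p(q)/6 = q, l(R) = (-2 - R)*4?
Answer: -62190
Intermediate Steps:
N = -61854 (N = -6*10309 = -61854)
l(R) = -8 - 4*R
p(q) = 6*q
N + p(l(12)) = -61854 + 6*(-8 - 4*12) = -61854 + 6*(-8 - 48) = -61854 + 6*(-56) = -61854 - 336 = -62190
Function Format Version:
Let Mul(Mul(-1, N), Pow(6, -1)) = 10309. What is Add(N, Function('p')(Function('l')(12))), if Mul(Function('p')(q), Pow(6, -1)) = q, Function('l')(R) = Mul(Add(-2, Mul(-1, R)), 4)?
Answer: -62190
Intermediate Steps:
N = -61854 (N = Mul(-6, 10309) = -61854)
Function('l')(R) = Add(-8, Mul(-4, R))
Function('p')(q) = Mul(6, q)
Add(N, Function('p')(Function('l')(12))) = Add(-61854, Mul(6, Add(-8, Mul(-4, 12)))) = Add(-61854, Mul(6, Add(-8, -48))) = Add(-61854, Mul(6, -56)) = Add(-61854, -336) = -62190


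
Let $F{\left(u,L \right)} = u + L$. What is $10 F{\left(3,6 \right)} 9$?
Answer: $810$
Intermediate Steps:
$F{\left(u,L \right)} = L + u$
$10 F{\left(3,6 \right)} 9 = 10 \left(6 + 3\right) 9 = 10 \cdot 9 \cdot 9 = 90 \cdot 9 = 810$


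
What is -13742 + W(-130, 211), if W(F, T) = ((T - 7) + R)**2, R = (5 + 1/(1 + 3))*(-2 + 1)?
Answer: 412153/16 ≈ 25760.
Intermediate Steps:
R = -21/4 (R = (5 + 1/4)*(-1) = (21/4)*(-1) = -21/4 ≈ -5.2500)
W(F, T) = (-49/4 + T)**2 (W(F, T) = ((T - 7) - 21/4)**2 = ((-7 + T) - 21/4)**2 = (-49/4 + T)**2)
-13742 + W(-130, 211) = -13742 + (-49 + 4*211)**2/16 = -13742 + (-49 + 844)**2/16 = -13742 + (1/16)*795**2 = -13742 + (1/16)*632025 = -13742 + 632025/16 = 412153/16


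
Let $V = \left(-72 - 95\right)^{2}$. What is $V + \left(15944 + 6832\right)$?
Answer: $50665$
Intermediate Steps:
$V = 27889$ ($V = \left(-167\right)^{2} = 27889$)
$V + \left(15944 + 6832\right) = 27889 + \left(15944 + 6832\right) = 27889 + 22776 = 50665$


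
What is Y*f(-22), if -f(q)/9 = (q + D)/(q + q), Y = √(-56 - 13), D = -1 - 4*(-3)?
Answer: -9*I*√69/4 ≈ -18.69*I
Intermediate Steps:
D = 11 (D = -1 + 12 = 11)
Y = I*√69 (Y = √(-69) = I*√69 ≈ 8.3066*I)
f(q) = -9*(11 + q)/(2*q) (f(q) = -9*(q + 11)/(q + q) = -9*(11 + q)/(2*q))
Y*f(-22) = (I*√69)*((9/2)*(-11 - 1*(-22))/(-22)) = (I*√69)*((9/2)*(-1/22)*(-11 + 22)) = (I*√69)*((9/2)*(-1/22)*11) = (I*√69)*(-9/4) = -9*I*√69/4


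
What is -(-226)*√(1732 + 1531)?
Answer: 226*√3263 ≈ 12910.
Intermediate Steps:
-(-226)*√(1732 + 1531) = -(-226)*√3263 = 226*√3263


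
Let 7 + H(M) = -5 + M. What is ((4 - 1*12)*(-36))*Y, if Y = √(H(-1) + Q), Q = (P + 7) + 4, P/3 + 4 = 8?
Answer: 288*√10 ≈ 910.74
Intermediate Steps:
H(M) = -12 + M (H(M) = -7 + (-5 + M) = -12 + M)
P = 12 (P = -12 + 3*8 = -12 + 24 = 12)
Q = 23 (Q = (12 + 7) + 4 = 19 + 4 = 23)
Y = √10 (Y = √((-12 - 1) + 23) = √(-13 + 23) = √10 ≈ 3.1623)
((4 - 1*12)*(-36))*Y = ((4 - 1*12)*(-36))*√10 = ((4 - 12)*(-36))*√10 = (-8*(-36))*√10 = 288*√10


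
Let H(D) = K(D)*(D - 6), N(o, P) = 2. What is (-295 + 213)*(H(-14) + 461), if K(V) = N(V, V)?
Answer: -34522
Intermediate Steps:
K(V) = 2
H(D) = -12 + 2*D (H(D) = 2*(D - 6) = 2*(-6 + D) = -12 + 2*D)
(-295 + 213)*(H(-14) + 461) = (-295 + 213)*((-12 + 2*(-14)) + 461) = -82*((-12 - 28) + 461) = -82*(-40 + 461) = -82*421 = -34522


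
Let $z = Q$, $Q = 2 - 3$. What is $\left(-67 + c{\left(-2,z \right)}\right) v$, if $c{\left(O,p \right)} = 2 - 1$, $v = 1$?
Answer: $-66$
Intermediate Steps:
$Q = -1$
$z = -1$
$c{\left(O,p \right)} = 1$ ($c{\left(O,p \right)} = 2 - 1 = 1$)
$\left(-67 + c{\left(-2,z \right)}\right) v = \left(-67 + 1\right) 1 = \left(-66\right) 1 = -66$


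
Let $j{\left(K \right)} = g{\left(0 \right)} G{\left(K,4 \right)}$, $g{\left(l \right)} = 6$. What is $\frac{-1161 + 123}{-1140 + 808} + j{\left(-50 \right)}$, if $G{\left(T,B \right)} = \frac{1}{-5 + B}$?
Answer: $- \frac{477}{166} \approx -2.8735$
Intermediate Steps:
$j{\left(K \right)} = -6$ ($j{\left(K \right)} = \frac{6}{-5 + 4} = \frac{6}{-1} = 6 \left(-1\right) = -6$)
$\frac{-1161 + 123}{-1140 + 808} + j{\left(-50 \right)} = \frac{-1161 + 123}{-1140 + 808} - 6 = - \frac{1038}{-332} - 6 = \left(-1038\right) \left(- \frac{1}{332}\right) - 6 = \frac{519}{166} - 6 = - \frac{477}{166}$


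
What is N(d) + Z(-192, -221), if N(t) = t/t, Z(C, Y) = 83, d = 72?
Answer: 84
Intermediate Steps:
N(t) = 1
N(d) + Z(-192, -221) = 1 + 83 = 84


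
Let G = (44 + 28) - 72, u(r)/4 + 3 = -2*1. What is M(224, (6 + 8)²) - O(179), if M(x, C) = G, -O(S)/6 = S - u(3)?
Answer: 1194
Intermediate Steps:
u(r) = -20 (u(r) = -12 + 4*(-2*1) = -12 + 4*(-2) = -12 - 8 = -20)
G = 0 (G = 72 - 72 = 0)
O(S) = -120 - 6*S (O(S) = -6*(S - 1*(-20)) = -6*(S + 20) = -6*(20 + S) = -120 - 6*S)
M(x, C) = 0
M(224, (6 + 8)²) - O(179) = 0 - (-120 - 6*179) = 0 - (-120 - 1074) = 0 - 1*(-1194) = 0 + 1194 = 1194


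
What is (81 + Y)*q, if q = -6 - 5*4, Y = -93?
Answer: 312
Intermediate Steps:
q = -26 (q = -6 - 20 = -26)
(81 + Y)*q = (81 - 93)*(-26) = -12*(-26) = 312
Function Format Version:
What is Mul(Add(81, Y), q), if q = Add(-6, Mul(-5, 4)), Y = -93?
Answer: 312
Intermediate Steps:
q = -26 (q = Add(-6, -20) = -26)
Mul(Add(81, Y), q) = Mul(Add(81, -93), -26) = Mul(-12, -26) = 312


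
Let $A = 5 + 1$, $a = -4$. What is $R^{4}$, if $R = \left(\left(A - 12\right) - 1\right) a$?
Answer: $614656$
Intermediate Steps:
$A = 6$
$R = 28$ ($R = \left(\left(6 - 12\right) - 1\right) \left(-4\right) = \left(-6 - 1\right) \left(-4\right) = \left(-7\right) \left(-4\right) = 28$)
$R^{4} = 28^{4} = 614656$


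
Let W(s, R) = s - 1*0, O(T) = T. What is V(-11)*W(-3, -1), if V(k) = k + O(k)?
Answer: 66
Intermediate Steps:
V(k) = 2*k (V(k) = k + k = 2*k)
W(s, R) = s (W(s, R) = s + 0 = s)
V(-11)*W(-3, -1) = (2*(-11))*(-3) = -22*(-3) = 66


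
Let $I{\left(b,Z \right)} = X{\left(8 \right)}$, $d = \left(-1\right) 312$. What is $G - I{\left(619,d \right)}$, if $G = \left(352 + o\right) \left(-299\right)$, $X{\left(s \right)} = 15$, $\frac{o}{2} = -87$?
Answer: $-53237$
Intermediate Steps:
$o = -174$ ($o = 2 \left(-87\right) = -174$)
$d = -312$
$I{\left(b,Z \right)} = 15$
$G = -53222$ ($G = \left(352 - 174\right) \left(-299\right) = 178 \left(-299\right) = -53222$)
$G - I{\left(619,d \right)} = -53222 - 15 = -53237$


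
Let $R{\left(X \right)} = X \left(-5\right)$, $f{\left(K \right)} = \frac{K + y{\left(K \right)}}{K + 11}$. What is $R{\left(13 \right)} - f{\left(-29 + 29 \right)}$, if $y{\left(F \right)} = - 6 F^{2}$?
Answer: $-65$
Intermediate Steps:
$f{\left(K \right)} = \frac{K - 6 K^{2}}{11 + K}$ ($f{\left(K \right)} = \frac{K - 6 K^{2}}{K + 11} = \frac{K - 6 K^{2}}{11 + K}$)
$R{\left(X \right)} = - 5 X$
$R{\left(13 \right)} - f{\left(-29 + 29 \right)} = \left(-5\right) 13 - \frac{\left(-29 + 29\right) \left(1 - 6 \left(-29 + 29\right)\right)}{11 + \left(-29 + 29\right)} = -65 - \frac{0 \left(1 - 0\right)}{11 + 0} = -65 - \frac{0 \left(1 + 0\right)}{11} = -65 - 0 \cdot \frac{1}{11} \cdot 1 = -65 - 0 = -65 + 0 = -65$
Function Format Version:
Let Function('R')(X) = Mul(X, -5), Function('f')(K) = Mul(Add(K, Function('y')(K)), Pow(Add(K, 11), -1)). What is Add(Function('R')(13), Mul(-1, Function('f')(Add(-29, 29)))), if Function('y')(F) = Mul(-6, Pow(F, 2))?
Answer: -65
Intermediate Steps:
Function('f')(K) = Mul(Pow(Add(11, K), -1), Add(K, Mul(-6, Pow(K, 2)))) (Function('f')(K) = Mul(Add(K, Mul(-6, Pow(K, 2))), Pow(Add(K, 11), -1)) = Mul(Add(K, Mul(-6, Pow(K, 2))), Pow(Add(11, K), -1)) = Mul(Pow(Add(11, K), -1), Add(K, Mul(-6, Pow(K, 2)))))
Function('R')(X) = Mul(-5, X)
Add(Function('R')(13), Mul(-1, Function('f')(Add(-29, 29)))) = Add(Mul(-5, 13), Mul(-1, Mul(Add(-29, 29), Pow(Add(11, Add(-29, 29)), -1), Add(1, Mul(-6, Add(-29, 29)))))) = Add(-65, Mul(-1, Mul(0, Pow(Add(11, 0), -1), Add(1, Mul(-6, 0))))) = Add(-65, Mul(-1, Mul(0, Pow(11, -1), Add(1, 0)))) = Add(-65, Mul(-1, Mul(0, Rational(1, 11), 1))) = Add(-65, Mul(-1, 0)) = Add(-65, 0) = -65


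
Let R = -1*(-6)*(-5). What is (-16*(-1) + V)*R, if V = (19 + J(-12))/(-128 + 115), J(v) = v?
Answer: -6030/13 ≈ -463.85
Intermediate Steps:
R = -30 (R = 6*(-5) = -30)
V = -7/13 (V = (19 - 12)/(-128 + 115) = 7/(-13) = 7*(-1/13) = -7/13 ≈ -0.53846)
(-16*(-1) + V)*R = (-16*(-1) - 7/13)*(-30) = (16 - 7/13)*(-30) = (201/13)*(-30) = -6030/13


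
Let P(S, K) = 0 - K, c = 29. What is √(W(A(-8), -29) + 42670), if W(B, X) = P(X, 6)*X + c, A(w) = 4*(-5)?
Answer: √42873 ≈ 207.06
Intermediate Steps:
A(w) = -20
P(S, K) = -K
W(B, X) = 29 - 6*X (W(B, X) = (-1*6)*X + 29 = -6*X + 29 = 29 - 6*X)
√(W(A(-8), -29) + 42670) = √((29 - 6*(-29)) + 42670) = √((29 + 174) + 42670) = √(203 + 42670) = √42873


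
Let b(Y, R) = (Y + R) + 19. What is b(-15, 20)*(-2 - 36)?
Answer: -912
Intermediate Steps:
b(Y, R) = 19 + R + Y (b(Y, R) = (R + Y) + 19 = 19 + R + Y)
b(-15, 20)*(-2 - 36) = (19 + 20 - 15)*(-2 - 36) = 24*(-38) = -912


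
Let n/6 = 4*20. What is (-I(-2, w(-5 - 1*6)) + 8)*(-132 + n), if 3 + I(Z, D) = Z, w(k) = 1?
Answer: 4524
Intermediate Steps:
I(Z, D) = -3 + Z
n = 480 (n = 6*(4*20) = 6*80 = 480)
(-I(-2, w(-5 - 1*6)) + 8)*(-132 + n) = (-(-3 - 2) + 8)*(-132 + 480) = (-1*(-5) + 8)*348 = (5 + 8)*348 = 13*348 = 4524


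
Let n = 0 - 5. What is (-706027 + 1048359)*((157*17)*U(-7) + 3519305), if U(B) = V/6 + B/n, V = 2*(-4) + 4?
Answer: 18081611314088/15 ≈ 1.2054e+12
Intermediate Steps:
V = -4 (V = -8 + 4 = -4)
n = -5
U(B) = -⅔ - B/5 (U(B) = -4/6 + B/(-5) = -4*⅙ + B*(-⅕) = -⅔ - B/5)
(-706027 + 1048359)*((157*17)*U(-7) + 3519305) = (-706027 + 1048359)*((157*17)*(-⅔ - ⅕*(-7)) + 3519305) = 342332*(2669*(-⅔ + 7/5) + 3519305) = 342332*(2669*(11/15) + 3519305) = 342332*(29359/15 + 3519305) = 342332*(52818934/15) = 18081611314088/15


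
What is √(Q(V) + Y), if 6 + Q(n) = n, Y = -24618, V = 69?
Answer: I*√24555 ≈ 156.7*I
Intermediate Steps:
Q(n) = -6 + n
√(Q(V) + Y) = √((-6 + 69) - 24618) = √(63 - 24618) = √(-24555) = I*√24555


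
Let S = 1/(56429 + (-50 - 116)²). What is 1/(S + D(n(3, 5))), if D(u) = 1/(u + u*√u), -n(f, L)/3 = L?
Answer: -156296085/10445873 - 156744005*I*√15/10445873 ≈ -14.962 - 58.115*I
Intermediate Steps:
n(f, L) = -3*L
D(u) = 1/(u + u^(3/2))
S = 1/83985 (S = 1/(56429 + (-166)²) = 1/(56429 + 27556) = 1/83985 ≈ 1.1907e-5)
1/(S + D(n(3, 5))) = 1/(1/83985 + 1/(-3*5 + (-3*5)^(3/2))) = 1/(1/83985 + 1/(-15 + (-15)^(3/2))) = 1/(1/83985 + 1/(-15 - 15*I*√15))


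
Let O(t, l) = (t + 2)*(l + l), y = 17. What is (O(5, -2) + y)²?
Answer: 121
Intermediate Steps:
O(t, l) = 2*l*(2 + t) (O(t, l) = (2 + t)*(2*l) = 2*l*(2 + t))
(O(5, -2) + y)² = (2*(-2)*(2 + 5) + 17)² = (2*(-2)*7 + 17)² = (-28 + 17)² = (-11)² = 121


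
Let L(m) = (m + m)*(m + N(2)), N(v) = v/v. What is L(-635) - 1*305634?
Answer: 499546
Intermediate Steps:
N(v) = 1
L(m) = 2*m*(1 + m) (L(m) = (m + m)*(m + 1) = (2*m)*(1 + m) = 2*m*(1 + m))
L(-635) - 1*305634 = 2*(-635)*(1 - 635) - 1*305634 = 2*(-635)*(-634) - 305634 = 805180 - 305634 = 499546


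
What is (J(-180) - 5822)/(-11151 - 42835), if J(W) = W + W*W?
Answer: -13199/26993 ≈ -0.48898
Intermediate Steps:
J(W) = W + W²
(J(-180) - 5822)/(-11151 - 42835) = (-180*(1 - 180) - 5822)/(-11151 - 42835) = (-180*(-179) - 5822)/(-53986) = (32220 - 5822)*(-1/53986) = 26398*(-1/53986) = -13199/26993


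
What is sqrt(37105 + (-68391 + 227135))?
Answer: 3*sqrt(21761) ≈ 442.55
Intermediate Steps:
sqrt(37105 + (-68391 + 227135)) = sqrt(37105 + 158744) = sqrt(195849) = 3*sqrt(21761)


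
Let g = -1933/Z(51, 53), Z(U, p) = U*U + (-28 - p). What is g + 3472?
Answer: 8747507/2520 ≈ 3471.2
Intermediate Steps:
Z(U, p) = -28 + U² - p (Z(U, p) = U² + (-28 - p) = -28 + U² - p)
g = -1933/2520 (g = -1933/(-28 + 51² - 1*53) = -1933/(-28 + 2601 - 53) = -1933/2520 ≈ -0.76706)
g + 3472 = -1933/2520 + 3472 = 8747507/2520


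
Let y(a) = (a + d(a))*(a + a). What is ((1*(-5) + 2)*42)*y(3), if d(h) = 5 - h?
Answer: -3780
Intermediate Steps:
y(a) = 10*a (y(a) = (a + (5 - a))*(a + a) = 5*(2*a) = 10*a)
((1*(-5) + 2)*42)*y(3) = ((1*(-5) + 2)*42)*(10*3) = ((-5 + 2)*42)*30 = -3*42*30 = -126*30 = -3780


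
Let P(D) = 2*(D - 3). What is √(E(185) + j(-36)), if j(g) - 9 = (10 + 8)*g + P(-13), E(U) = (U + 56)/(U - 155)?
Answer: I*√596670/30 ≈ 25.748*I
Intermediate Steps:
P(D) = -6 + 2*D (P(D) = 2*(-3 + D) = -6 + 2*D)
E(U) = (56 + U)/(-155 + U)
j(g) = -23 + 18*g (j(g) = 9 + ((10 + 8)*g + (-6 + 2*(-13))) = 9 + (18*g + (-6 - 26)) = 9 + (18*g - 32) = 9 + (-32 + 18*g) = -23 + 18*g)
√(E(185) + j(-36)) = √((56 + 185)/(-155 + 185) + (-23 + 18*(-36))) = √(241/30 + (-23 - 648)) = √((1/30)*241 - 671) = √(241/30 - 671) = √(-19889/30) = I*√596670/30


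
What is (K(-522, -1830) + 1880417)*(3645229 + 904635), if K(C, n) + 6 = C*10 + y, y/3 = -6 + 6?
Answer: 8531864024024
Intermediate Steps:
y = 0 (y = 3*(-6 + 6) = 3*0 = 0)
K(C, n) = -6 + 10*C (K(C, n) = -6 + (C*10 + 0) = -6 + (10*C + 0) = -6 + 10*C)
(K(-522, -1830) + 1880417)*(3645229 + 904635) = ((-6 + 10*(-522)) + 1880417)*(3645229 + 904635) = ((-6 - 5220) + 1880417)*4549864 = (-5226 + 1880417)*4549864 = 1875191*4549864 = 8531864024024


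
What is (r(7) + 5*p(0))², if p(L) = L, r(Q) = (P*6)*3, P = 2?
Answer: 1296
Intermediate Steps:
r(Q) = 36 (r(Q) = (2*6)*3 = 12*3 = 36)
(r(7) + 5*p(0))² = (36 + 5*0)² = (36 + 0)² = 36² = 1296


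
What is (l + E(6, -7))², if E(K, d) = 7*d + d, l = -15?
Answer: 5041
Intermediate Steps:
E(K, d) = 8*d
(l + E(6, -7))² = (-15 + 8*(-7))² = (-15 - 56)² = (-71)² = 5041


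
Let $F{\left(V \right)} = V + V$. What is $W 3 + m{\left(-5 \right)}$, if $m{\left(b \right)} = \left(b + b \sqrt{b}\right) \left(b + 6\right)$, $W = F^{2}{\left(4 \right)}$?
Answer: $187 - 5 i \sqrt{5} \approx 187.0 - 11.18 i$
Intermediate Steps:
$F{\left(V \right)} = 2 V$
$W = 64$ ($W = \left(2 \cdot 4\right)^{2} = 8^{2} = 64$)
$m{\left(b \right)} = \left(6 + b\right) \left(b + b^{\frac{3}{2}}\right)$ ($m{\left(b \right)} = \left(b + b^{\frac{3}{2}}\right) \left(6 + b\right) = \left(6 + b\right) \left(b + b^{\frac{3}{2}}\right)$)
$W 3 + m{\left(-5 \right)} = 64 \cdot 3 + \left(\left(-5\right)^{2} + \left(-5\right)^{\frac{5}{2}} + 6 \left(-5\right) + 6 \left(-5\right)^{\frac{3}{2}}\right) = 192 + \left(25 + 25 i \sqrt{5} - 30 + 6 \left(- 5 i \sqrt{5}\right)\right) = 192 + \left(25 + 25 i \sqrt{5} - 30 - 30 i \sqrt{5}\right) = 192 - \left(5 + 5 i \sqrt{5}\right) = 187 - 5 i \sqrt{5}$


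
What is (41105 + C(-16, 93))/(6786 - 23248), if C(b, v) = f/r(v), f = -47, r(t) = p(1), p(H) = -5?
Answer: -102786/41155 ≈ -2.4975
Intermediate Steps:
r(t) = -5
C(b, v) = 47/5 (C(b, v) = -47/(-5) = -47*(-⅕) = 47/5)
(41105 + C(-16, 93))/(6786 - 23248) = (41105 + 47/5)/(6786 - 23248) = (205572/5)/(-16462) = (205572/5)*(-1/16462) = -102786/41155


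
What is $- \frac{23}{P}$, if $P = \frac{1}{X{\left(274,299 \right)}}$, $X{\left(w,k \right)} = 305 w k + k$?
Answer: $-574717767$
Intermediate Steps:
$X{\left(w,k \right)} = k + 305 k w$ ($X{\left(w,k \right)} = 305 k w + k = k + 305 k w$)
$P = \frac{1}{24987729}$ ($P = \frac{1}{299 \left(1 + 305 \cdot 274\right)} = \frac{1}{299 \left(1 + 83570\right)} = \frac{1}{299 \cdot 83571} = \frac{1}{24987729} \approx 4.002 \cdot 10^{-8}$)
$- \frac{23}{P} = - 23 \frac{1}{\frac{1}{24987729}} = \left(-23\right) 24987729 = -574717767$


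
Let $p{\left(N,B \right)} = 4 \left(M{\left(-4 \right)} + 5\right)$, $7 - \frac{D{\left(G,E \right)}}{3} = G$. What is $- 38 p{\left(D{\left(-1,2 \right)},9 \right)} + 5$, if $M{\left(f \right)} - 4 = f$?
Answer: $-755$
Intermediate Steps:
$D{\left(G,E \right)} = 21 - 3 G$
$M{\left(f \right)} = 4 + f$
$p{\left(N,B \right)} = 20$ ($p{\left(N,B \right)} = 4 \left(\left(4 - 4\right) + 5\right) = 4 \left(0 + 5\right) = 4 \cdot 5 = 20$)
$- 38 p{\left(D{\left(-1,2 \right)},9 \right)} + 5 = \left(-38\right) 20 + 5 = -760 + 5 = -755$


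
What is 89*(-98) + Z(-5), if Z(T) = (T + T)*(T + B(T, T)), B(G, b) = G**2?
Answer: -8922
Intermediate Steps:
Z(T) = 2*T*(T + T**2) (Z(T) = (T + T)*(T + T**2) = (2*T)*(T + T**2) = 2*T*(T + T**2))
89*(-98) + Z(-5) = 89*(-98) + 2*(-5)**2*(1 - 5) = -8722 + 2*25*(-4) = -8722 - 200 = -8922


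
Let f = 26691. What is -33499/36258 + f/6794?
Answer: 185042518/61584213 ≈ 3.0047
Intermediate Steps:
-33499/36258 + f/6794 = -33499/36258 + 26691/6794 = 185042518/61584213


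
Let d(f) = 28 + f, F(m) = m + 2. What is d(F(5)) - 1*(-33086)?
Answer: 33121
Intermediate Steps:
F(m) = 2 + m
d(F(5)) - 1*(-33086) = (28 + (2 + 5)) - 1*(-33086) = (28 + 7) + 33086 = 35 + 33086 = 33121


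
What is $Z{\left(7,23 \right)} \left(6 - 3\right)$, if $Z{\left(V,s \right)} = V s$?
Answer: $483$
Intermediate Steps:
$Z{\left(7,23 \right)} \left(6 - 3\right) = 7 \cdot 23 \left(6 - 3\right) = 161 \cdot 3 = 483$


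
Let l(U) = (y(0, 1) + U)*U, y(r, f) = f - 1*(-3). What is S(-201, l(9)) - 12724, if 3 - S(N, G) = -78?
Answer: -12643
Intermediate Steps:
y(r, f) = 3 + f (y(r, f) = f + 3 = 3 + f)
l(U) = U*(4 + U) (l(U) = ((3 + 1) + U)*U = (4 + U)*U = U*(4 + U))
S(N, G) = 81 (S(N, G) = 3 - 1*(-78) = 3 + 78 = 81)
S(-201, l(9)) - 12724 = 81 - 12724 = -12643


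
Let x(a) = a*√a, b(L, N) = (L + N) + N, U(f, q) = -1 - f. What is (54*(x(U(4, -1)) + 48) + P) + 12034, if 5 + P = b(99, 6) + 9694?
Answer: 24426 - 270*I*√5 ≈ 24426.0 - 603.74*I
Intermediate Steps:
b(L, N) = L + 2*N
x(a) = a^(3/2)
P = 9800 (P = -5 + ((99 + 2*6) + 9694) = -5 + ((99 + 12) + 9694) = -5 + (111 + 9694) = -5 + 9805 = 9800)
(54*(x(U(4, -1)) + 48) + P) + 12034 = (54*((-1 - 1*4)^(3/2) + 48) + 9800) + 12034 = (54*((-1 - 4)^(3/2) + 48) + 9800) + 12034 = (54*((-5)^(3/2) + 48) + 9800) + 12034 = (54*(-5*I*√5 + 48) + 9800) + 12034 = (54*(48 - 5*I*√5) + 9800) + 12034 = ((2592 - 270*I*√5) + 9800) + 12034 = (12392 - 270*I*√5) + 12034 = 24426 - 270*I*√5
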